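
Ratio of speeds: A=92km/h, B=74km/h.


Ratio = 92:74
GCD = 2
Simplified = 46:37
Time ratio (same distance) = 37:46
Speed ratio = 46:37

46:37


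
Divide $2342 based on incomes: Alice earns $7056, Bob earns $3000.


Total income = 7056 + 3000 = $10056
Alice: $2342 × 7056/10056 = $1643.31
Bob: $2342 × 3000/10056 = $698.69
= Alice: $1643.31, Bob: $698.69

Alice: $1643.31, Bob: $698.69


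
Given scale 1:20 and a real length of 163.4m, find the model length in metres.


Model size = real / scale
= 163.4 / 20
= 8.1700 m

8.1700 m


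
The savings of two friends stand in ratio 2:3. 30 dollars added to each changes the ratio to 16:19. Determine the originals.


Let A = 2k, B = 3k.
(2k + 30) / (3k + 30) = 16/19
Cross-multiply: 19(2k + 30) = 16(3k + 30)
38k + 570 = 48k + 480
38k - 48k = 480 - 570
-10k = -90
k = -90/-10 = 9
A = 2×9 = 18, B = 3×9 = 27
= A = 18, B = 27

A = 18, B = 27


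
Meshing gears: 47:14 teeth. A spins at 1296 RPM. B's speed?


Gear ratio = 47:14 = 47:14
RPM_B = RPM_A × (teeth_A / teeth_B)
= 1296 × (47/14)
= 4350.9 RPM

4350.9 RPM


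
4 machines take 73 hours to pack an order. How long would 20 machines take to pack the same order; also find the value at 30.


Inverse proportion: x × y = constant
k = 4 × 73 = 292
At x=20: k/20 = 14.60
At x=30: k/30 = 9.73
= 14.60 and 9.73

14.60 and 9.73


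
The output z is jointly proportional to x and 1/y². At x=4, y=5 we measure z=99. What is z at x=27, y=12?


z = k·x/y²
Solve for k using the known point: k = z·y²/x = 99×25/4 = 2475/4 = 618.7500
Now evaluate at x=27, y=12:
z = k × 27 / 144 = (2475 × 27) / (4 × 144) = 66825/576
≈ 116.0156

116.0156


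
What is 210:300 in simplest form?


GCD(210, 300) = 30
210/30 : 300/30
= 7:10

7:10


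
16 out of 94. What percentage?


Percentage = (part / whole) × 100
= (16 / 94) × 100
≈ 17.02%

17.02%


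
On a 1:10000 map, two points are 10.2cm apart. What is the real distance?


Real distance = map distance × scale
= 10.2cm × 10000
= 102000 cm = 1020.0 m
= 1.020 km

1.020 km


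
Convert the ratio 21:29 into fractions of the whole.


Total parts = 21 + 29 = 50
First part: 21/50 = 21/50
Second part: 29/50 = 29/50
= 21/50 and 29/50

21/50 and 29/50


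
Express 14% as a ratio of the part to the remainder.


14% means 14 parts out of 100; remainder = 86
Part : remainder = 14:86
GCD = 2
= 7:43

7:43


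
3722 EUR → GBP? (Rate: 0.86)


Amount × rate = 3722 × 0.86
= 3200.92 GBP

3200.92 GBP


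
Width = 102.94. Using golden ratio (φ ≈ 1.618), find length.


φ = (1 + √5) / 2 ≈ 1.618
Length = width × φ = 102.94 × 1.618 = 166.55692
≈ 166.56

166.56


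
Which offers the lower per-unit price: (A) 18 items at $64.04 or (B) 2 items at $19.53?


Deal A: $64.04/18 = $3.5578/unit
Deal B: $19.53/2 = $9.7650/unit
A is cheaper per unit
= Deal A

Deal A


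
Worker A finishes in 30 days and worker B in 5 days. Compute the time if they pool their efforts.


Rate of A = 1/30 per day
Rate of B = 1/5 per day
Combined rate = 1/30 + 1/5 = 35/150 ≈ 0.2333 per day
Days = 1 / combined rate = 150/35
≈ 4.29 days

4.29 days


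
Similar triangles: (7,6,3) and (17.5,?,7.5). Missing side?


Scale factor = 17.5/7 = 2.5
Missing side = 6 × 2.5
= 15.0

15.0


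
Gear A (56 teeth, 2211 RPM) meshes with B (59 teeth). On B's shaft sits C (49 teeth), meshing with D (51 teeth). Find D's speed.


Stage 1: RPM_B = RPM_A × t_A/t_B = 2211 × 56/59 = 123816/59 ≈ 2098.58
B and C share a shaft → RPM_C = RPM_B
Stage 2: RPM_D = RPM_C × t_C/t_D = RPM_A × (t_A×t_C)/(t_B×t_D)
Overall ratio = (56×49)/(59×51) = 2744/3009
RPM_D = 2211 × 2744/3009 = 6066984/3009
≈ 2016.28 RPM

2016.28 RPM


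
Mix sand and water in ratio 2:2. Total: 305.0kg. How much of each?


Total parts = 2 + 2 = 4
sand: 305.0 × 2/4 = 152.5kg
water: 305.0 × 2/4 = 152.5kg
= 152.5kg and 152.5kg

152.5kg and 152.5kg


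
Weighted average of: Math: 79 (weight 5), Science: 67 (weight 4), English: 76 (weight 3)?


Numerator = 79×5 + 67×4 + 76×3
= 395 + 268 + 228
= 891
Total weight = 12
Weighted avg = 891/12
= 74.25

74.25


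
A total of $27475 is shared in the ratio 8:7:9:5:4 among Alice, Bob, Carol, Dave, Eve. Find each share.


Total parts = 8 + 7 + 9 + 5 + 4 = 33
Alice: 27475 × 8/33 = 6660.61
Bob: 27475 × 7/33 = 5828.03
Carol: 27475 × 9/33 = 7493.18
Dave: 27475 × 5/33 = 4162.88
Eve: 27475 × 4/33 = 3330.30
= Alice: $6660.61, Bob: $5828.03, Carol: $7493.18, Dave: $4162.88, Eve: $3330.30

Alice: $6660.61, Bob: $5828.03, Carol: $7493.18, Dave: $4162.88, Eve: $3330.30


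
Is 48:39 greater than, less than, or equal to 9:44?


48/39 = 1.2308
9/44 = 0.2045
1.2308 > 0.2045, so 48:39 is greater
= greater than

greater than


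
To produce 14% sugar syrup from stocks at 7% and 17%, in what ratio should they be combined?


Let x parts of 7% mix with y parts of 17%.
7x + 17y = 14(x + y)
7x + 17y = 14x + 14y
x(7 - 14) = y(14 - 17)
x/y = (17 - 14)/(14 - 7) = 3/7
Simplify: 3:7
= 3:7

3:7


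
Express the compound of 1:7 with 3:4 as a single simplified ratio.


Compound ratio = (1×3) : (7×4)
= 3:28
GCD = 1
= 3:28

3:28


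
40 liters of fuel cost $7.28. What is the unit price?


Unit rate = total / quantity
= 7.28 / 40
= $0.18 per unit

$0.18 per unit


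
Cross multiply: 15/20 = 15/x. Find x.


Cross multiply: 15 × x = 20 × 15
15x = 300
x = 300 / 15
= 20.00

20.00


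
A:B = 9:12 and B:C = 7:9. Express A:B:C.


Match B: multiply A:B by 7 → 63:84
Multiply B:C by 12 → 84:108
Combined: 63:84:108
GCD = 3
= 21:28:36

21:28:36


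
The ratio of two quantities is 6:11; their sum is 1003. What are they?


Let A = 6k, B = 11k.
6k + 11k = 1003
17k = 1003 → k = 1003/17 = 59
A = 6×59 = 354, B = 11×59 = 649
= A = 354, B = 649

A = 354, B = 649


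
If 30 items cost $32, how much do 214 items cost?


Direct proportion: y/x = constant
k = 32/30 ≈ 1.0667
y₂ = k × 214 = 32 × 214 / 30 = 6848/30
≈ 228.27

228.27


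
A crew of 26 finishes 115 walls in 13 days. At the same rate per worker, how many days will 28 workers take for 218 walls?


Days ∝ work / workers, so d₂ = d₁ × (m₁/m₂) × (w₂/w₁)
Workers factor (inverse): 26/28 ≈ 0.9286
Work factor (direct): 218/115 ≈ 1.8957
d₂ = 13 × 26/28 × 218/115 = (13 × 26 × 218) / (28 × 115) = 73684/3220
≈ 22.88 days

22.88 days


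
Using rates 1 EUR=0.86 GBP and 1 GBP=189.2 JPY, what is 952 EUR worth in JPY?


Step 1: 952 EUR × 0.86 = 818.72 GBP
Step 2: 818.72 GBP × 189.2 = 154901.82 JPY
Implied rate EUR→JPY = 0.86 × 189.2 = 162.7120
= 154901.82 JPY

154901.82 JPY


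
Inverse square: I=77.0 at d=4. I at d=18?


I₁d₁² = I₂d₂²
I₂ = I₁ × (d₁/d₂)²
= 77.0 × (4/18)²
= 77.0 × 16/324
= 1232/324
≈ 3.8025

3.8025


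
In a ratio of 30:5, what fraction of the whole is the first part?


Total parts = 30 + 5 = 35
First part: 30/35 = 6/7
= 6/7

6/7


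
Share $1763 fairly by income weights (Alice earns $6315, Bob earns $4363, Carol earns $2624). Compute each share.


Total income = 6315 + 4363 + 2624 = $13302
Alice: $1763 × 6315/13302 = $836.97
Bob: $1763 × 4363/13302 = $578.26
Carol: $1763 × 2624/13302 = $347.78
= Alice: $836.97, Bob: $578.26, Carol: $347.78

Alice: $836.97, Bob: $578.26, Carol: $347.78


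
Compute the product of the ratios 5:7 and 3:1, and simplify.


Compound ratio = (5×3) : (7×1)
= 15:7
GCD = 1
= 15:7

15:7


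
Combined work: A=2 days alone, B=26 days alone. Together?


Rate of A = 1/2 per day
Rate of B = 1/26 per day
Combined rate = 1/2 + 1/26 = 28/52 ≈ 0.5385 per day
Days = 1 / combined rate = 52/28
≈ 1.86 days

1.86 days


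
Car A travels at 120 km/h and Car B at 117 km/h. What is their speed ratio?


Ratio = 120:117
GCD = 3
Simplified = 40:39
Time ratio (same distance) = 39:40
Speed ratio = 40:39

40:39


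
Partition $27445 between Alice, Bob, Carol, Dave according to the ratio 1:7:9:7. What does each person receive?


Total parts = 1 + 7 + 9 + 7 = 24
Alice: 27445 × 1/24 = 1143.54
Bob: 27445 × 7/24 = 8004.79
Carol: 27445 × 9/24 = 10291.88
Dave: 27445 × 7/24 = 8004.79
= Alice: $1143.54, Bob: $8004.79, Carol: $10291.88, Dave: $8004.79

Alice: $1143.54, Bob: $8004.79, Carol: $10291.88, Dave: $8004.79


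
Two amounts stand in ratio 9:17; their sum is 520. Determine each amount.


Let A = 9k, B = 17k.
9k + 17k = 520
26k = 520 → k = 520/26 = 20
A = 9×20 = 180, B = 17×20 = 340
= A = 180, B = 340

A = 180, B = 340


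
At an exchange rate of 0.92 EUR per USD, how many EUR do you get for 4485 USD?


Amount × rate = 4485 × 0.92
= 4126.20 EUR

4126.20 EUR


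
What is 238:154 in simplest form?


GCD(238, 154) = 14
238/14 : 154/14
= 17:11

17:11


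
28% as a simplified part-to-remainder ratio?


28% means 28 parts out of 100; remainder = 72
Part : remainder = 28:72
GCD = 4
= 7:18

7:18


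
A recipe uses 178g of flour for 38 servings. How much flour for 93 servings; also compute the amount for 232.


Direct proportion: y/x = constant
k = 178/38 ≈ 4.6842
y at x=93: k × 93 = 178 × 93 / 38 = 16554/38 ≈ 435.63
y at x=232: k × 232 = 178 × 232 / 38 = 41296/38 ≈ 1086.74
= 435.63 and 1086.74

435.63 and 1086.74


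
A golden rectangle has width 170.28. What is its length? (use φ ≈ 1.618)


φ = (1 + √5) / 2 ≈ 1.618
Length = width × φ = 170.28 × 1.618 = 275.51304
≈ 275.51

275.51


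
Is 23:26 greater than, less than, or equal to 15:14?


23/26 = 0.8846
15/14 = 1.0714
0.8846 < 1.0714, so 23:26 is less
= less than

less than


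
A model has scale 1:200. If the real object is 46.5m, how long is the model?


Model size = real / scale
= 46.5 / 200
= 0.2325 m

0.2325 m


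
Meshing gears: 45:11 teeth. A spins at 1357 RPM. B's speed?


Gear ratio = 45:11 = 45:11
RPM_B = RPM_A × (teeth_A / teeth_B)
= 1357 × (45/11)
= 5551.4 RPM

5551.4 RPM


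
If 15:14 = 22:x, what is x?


Cross multiply: 15 × x = 14 × 22
15x = 308
x = 308 / 15
= 20.53

20.53


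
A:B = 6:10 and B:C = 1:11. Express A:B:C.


Match B: multiply A:B by 1 → 6:10
Multiply B:C by 10 → 10:110
Combined: 6:10:110
GCD = 2
= 3:5:55

3:5:55


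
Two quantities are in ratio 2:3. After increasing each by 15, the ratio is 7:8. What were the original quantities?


Let A = 2k, B = 3k.
(2k + 15) / (3k + 15) = 7/8
Cross-multiply: 8(2k + 15) = 7(3k + 15)
16k + 120 = 21k + 105
16k - 21k = 105 - 120
-5k = -15
k = -15/-5 = 3
A = 2×3 = 6, B = 3×3 = 9
= A = 6, B = 9

A = 6, B = 9


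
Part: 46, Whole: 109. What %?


Percentage = (part / whole) × 100
= (46 / 109) × 100
≈ 42.20%

42.20%


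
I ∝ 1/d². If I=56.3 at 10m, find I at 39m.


I₁d₁² = I₂d₂²
I₂ = I₁ × (d₁/d₂)²
= 56.3 × (10/39)²
= 56.3 × 100/1521
= 5630/1521
≈ 3.7015

3.7015


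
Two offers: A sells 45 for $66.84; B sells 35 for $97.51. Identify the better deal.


Deal A: $66.84/45 = $1.4853/unit
Deal B: $97.51/35 = $2.7860/unit
A is cheaper per unit
= Deal A

Deal A


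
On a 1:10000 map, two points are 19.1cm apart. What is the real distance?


Real distance = map distance × scale
= 19.1cm × 10000
= 191000 cm = 1910.0 m
= 1.910 km

1.910 km


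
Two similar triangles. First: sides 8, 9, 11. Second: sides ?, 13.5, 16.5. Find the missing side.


Scale factor = 13.5/9 = 1.5
Missing side = 8 × 1.5
= 12.0

12.0


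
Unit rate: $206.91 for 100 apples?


Unit rate = total / quantity
= 206.91 / 100
= $2.07 per unit

$2.07 per unit


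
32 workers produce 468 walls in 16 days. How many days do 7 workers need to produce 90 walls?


Days ∝ work / workers, so d₂ = d₁ × (m₁/m₂) × (w₂/w₁)
Workers factor (inverse): 32/7 ≈ 4.5714
Work factor (direct): 90/468 ≈ 0.1923
d₂ = 16 × 32/7 × 90/468 = (16 × 32 × 90) / (7 × 468) = 46080/3276
≈ 14.07 days

14.07 days


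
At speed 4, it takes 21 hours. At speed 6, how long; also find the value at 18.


Inverse proportion: x × y = constant
k = 4 × 21 = 84
At x=6: k/6 = 14.00
At x=18: k/18 = 4.67
= 14.00 and 4.67

14.00 and 4.67


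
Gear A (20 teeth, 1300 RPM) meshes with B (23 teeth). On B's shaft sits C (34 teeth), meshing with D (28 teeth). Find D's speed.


Stage 1: RPM_B = RPM_A × t_A/t_B = 1300 × 20/23 = 26000/23 ≈ 1130.43
B and C share a shaft → RPM_C = RPM_B
Stage 2: RPM_D = RPM_C × t_C/t_D = RPM_A × (t_A×t_C)/(t_B×t_D)
Overall ratio = (20×34)/(23×28) = 680/644
RPM_D = 1300 × 680/644 = 884000/644
≈ 1372.67 RPM

1372.67 RPM


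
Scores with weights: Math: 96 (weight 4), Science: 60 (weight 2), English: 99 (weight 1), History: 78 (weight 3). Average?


Numerator = 96×4 + 60×2 + 99×1 + 78×3
= 384 + 120 + 99 + 234
= 837
Total weight = 10
Weighted avg = 837/10
= 83.70

83.70


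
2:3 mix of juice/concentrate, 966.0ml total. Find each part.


Total parts = 2 + 3 = 5
juice: 966.0 × 2/5 = 386.4ml
concentrate: 966.0 × 3/5 = 579.6ml
= 386.4ml and 579.6ml

386.4ml and 579.6ml


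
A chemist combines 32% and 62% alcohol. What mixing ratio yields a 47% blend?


Let x parts of 32% mix with y parts of 62%.
32x + 62y = 47(x + y)
32x + 62y = 47x + 47y
x(32 - 47) = y(47 - 62)
x/y = (62 - 47)/(47 - 32) = 15/15
Simplify: 1:1
= 1:1

1:1


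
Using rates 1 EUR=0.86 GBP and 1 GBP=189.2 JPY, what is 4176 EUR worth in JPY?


Step 1: 4176 EUR × 0.86 = 3591.36 GBP
Step 2: 3591.36 GBP × 189.2 = 679485.31 JPY
Implied rate EUR→JPY = 0.86 × 189.2 = 162.7120
= 679485.31 JPY

679485.31 JPY


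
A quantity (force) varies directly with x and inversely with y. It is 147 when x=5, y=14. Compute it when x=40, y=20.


z = k·x/y
Solve for k using the known point: k = z·y/x = 147×14/5 = 2058/5 = 411.6000
Now evaluate at x=40, y=20:
z = k × 40 / 20 = (2058 × 40) / (5 × 20) = 82320/100
= 823.2000

823.2000


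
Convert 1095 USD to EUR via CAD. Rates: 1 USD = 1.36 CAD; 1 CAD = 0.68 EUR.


Step 1: 1095 USD × 1.36 = 1489.20 CAD
Step 2: 1489.20 CAD × 0.68 = 1012.66 EUR
Implied rate USD→EUR = 1.36 × 0.68 = 0.9248
= 1012.66 EUR

1012.66 EUR


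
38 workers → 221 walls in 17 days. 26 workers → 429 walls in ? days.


Days ∝ work / workers, so d₂ = d₁ × (m₁/m₂) × (w₂/w₁)
Workers factor (inverse): 38/26 ≈ 1.4615
Work factor (direct): 429/221 ≈ 1.9412
d₂ = 17 × 38/26 × 429/221 = (17 × 38 × 429) / (26 × 221) = 277134/5746
≈ 48.23 days

48.23 days


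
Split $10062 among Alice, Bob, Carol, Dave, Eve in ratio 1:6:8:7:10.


Total parts = 1 + 6 + 8 + 7 + 10 = 32
Alice: 10062 × 1/32 = 314.44
Bob: 10062 × 6/32 = 1886.63
Carol: 10062 × 8/32 = 2515.50
Dave: 10062 × 7/32 = 2201.06
Eve: 10062 × 10/32 = 3144.38
= Alice: $314.44, Bob: $1886.63, Carol: $2515.50, Dave: $2201.06, Eve: $3144.38

Alice: $314.44, Bob: $1886.63, Carol: $2515.50, Dave: $2201.06, Eve: $3144.38


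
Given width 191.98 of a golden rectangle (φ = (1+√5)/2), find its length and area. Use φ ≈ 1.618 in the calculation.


φ = (1 + √5) / 2 ≈ 1.618
Length = width × φ = 191.98 × 1.618 = 310.62364
≈ 310.62
Area = width × length = 191.98 × 310.62364 = 59633.5264072 ≈ 59633.53
= Length: 310.62, Area: 59633.53

Length: 310.62, Area: 59633.53


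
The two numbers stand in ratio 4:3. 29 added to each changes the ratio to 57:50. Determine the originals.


Let A = 4k, B = 3k.
(4k + 29) / (3k + 29) = 57/50
Cross-multiply: 50(4k + 29) = 57(3k + 29)
200k + 1450 = 171k + 1653
200k - 171k = 1653 - 1450
29k = 203
k = 203/29 = 7
A = 4×7 = 28, B = 3×7 = 21
= A = 28, B = 21

A = 28, B = 21


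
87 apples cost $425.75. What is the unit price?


Unit rate = total / quantity
= 425.75 / 87
= $4.89 per unit

$4.89 per unit


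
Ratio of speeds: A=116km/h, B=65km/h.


Ratio = 116:65
GCD = 1
Simplified = 116:65
Time ratio (same distance) = 65:116
Speed ratio = 116:65

116:65


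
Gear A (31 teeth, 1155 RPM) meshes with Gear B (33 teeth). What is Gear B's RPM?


Gear ratio = 31:33 = 31:33
RPM_B = RPM_A × (teeth_A / teeth_B)
= 1155 × (31/33)
= 1085.0 RPM

1085.0 RPM


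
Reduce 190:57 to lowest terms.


GCD(190, 57) = 19
190/19 : 57/19
= 10:3

10:3


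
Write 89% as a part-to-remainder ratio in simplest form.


89% means 89 parts out of 100; remainder = 11
Part : remainder = 89:11
GCD = 1
= 89:11

89:11


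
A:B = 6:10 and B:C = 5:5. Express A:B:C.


Match B: multiply A:B by 5 → 30:50
Multiply B:C by 10 → 50:50
Combined: 30:50:50
GCD = 10
= 3:5:5

3:5:5


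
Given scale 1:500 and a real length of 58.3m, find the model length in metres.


Model size = real / scale
= 58.3 / 500
= 0.1166 m

0.1166 m


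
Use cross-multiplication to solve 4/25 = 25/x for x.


Cross multiply: 4 × x = 25 × 25
4x = 625
x = 625 / 4
= 156.25

156.25


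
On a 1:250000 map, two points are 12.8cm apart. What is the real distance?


Real distance = map distance × scale
= 12.8cm × 250000
= 3200000 cm = 32000.0 m
= 32.000 km

32.000 km


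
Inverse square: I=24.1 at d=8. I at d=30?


I₁d₁² = I₂d₂²
I₂ = I₁ × (d₁/d₂)²
= 24.1 × (8/30)²
= 24.1 × 64/900
= 1542.4/900
≈ 1.7138

1.7138


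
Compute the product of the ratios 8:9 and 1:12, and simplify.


Compound ratio = (8×1) : (9×12)
= 8:108
GCD = 4
= 2:27

2:27


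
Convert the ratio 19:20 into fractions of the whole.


Total parts = 19 + 20 = 39
First part: 19/39 = 19/39
Second part: 20/39 = 20/39
= 19/39 and 20/39

19/39 and 20/39


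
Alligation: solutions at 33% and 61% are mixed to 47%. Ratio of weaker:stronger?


Let x parts of 33% mix with y parts of 61%.
33x + 61y = 47(x + y)
33x + 61y = 47x + 47y
x(33 - 47) = y(47 - 61)
x/y = (61 - 47)/(47 - 33) = 14/14
Simplify: 1:1
= 1:1

1:1


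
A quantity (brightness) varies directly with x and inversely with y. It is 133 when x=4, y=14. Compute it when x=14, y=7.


z = k·x/y
Solve for k using the known point: k = z·y/x = 133×14/4 = 1862/4 = 465.5000
Now evaluate at x=14, y=7:
z = k × 14 / 7 = (1862 × 14) / (4 × 7) = 26068/28
= 931.0000

931.0000


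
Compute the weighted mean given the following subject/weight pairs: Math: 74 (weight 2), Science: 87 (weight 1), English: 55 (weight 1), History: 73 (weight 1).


Numerator = 74×2 + 87×1 + 55×1 + 73×1
= 148 + 87 + 55 + 73
= 363
Total weight = 5
Weighted avg = 363/5
= 72.60

72.60


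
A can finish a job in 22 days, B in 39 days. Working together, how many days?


Rate of A = 1/22 per day
Rate of B = 1/39 per day
Combined rate = 1/22 + 1/39 = 61/858 ≈ 0.0711 per day
Days = 1 / combined rate = 858/61
≈ 14.07 days

14.07 days


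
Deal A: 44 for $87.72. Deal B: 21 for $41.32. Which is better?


Deal A: $87.72/44 = $1.9936/unit
Deal B: $41.32/21 = $1.9676/unit
B is cheaper per unit
= Deal B

Deal B


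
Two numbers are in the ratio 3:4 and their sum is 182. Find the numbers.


Let A = 3k, B = 4k.
3k + 4k = 182
7k = 182 → k = 182/7 = 26
A = 3×26 = 78, B = 4×26 = 104
= A = 78, B = 104

A = 78, B = 104


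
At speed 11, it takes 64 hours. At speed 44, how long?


Inverse proportion: x × y = constant
k = 11 × 64 = 704
y₂ = k / 44 = 704 / 44
= 16.00

16.00


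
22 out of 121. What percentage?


Percentage = (part / whole) × 100
= (22 / 121) × 100
≈ 18.18%

18.18%


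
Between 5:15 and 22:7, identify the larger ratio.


5/15 = 0.3333
22/7 = 3.1429
0.3333 < 3.1429, so 5:15 is less
= 22:7

22:7


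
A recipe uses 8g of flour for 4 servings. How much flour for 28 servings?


Direct proportion: y/x = constant
k = 8/4 = 2.0000
y₂ = k × 28 = 8 × 28 / 4 = 224/4
= 56.00

56.00


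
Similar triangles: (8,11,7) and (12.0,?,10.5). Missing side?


Scale factor = 12.0/8 = 1.5
Missing side = 11 × 1.5
= 16.5

16.5


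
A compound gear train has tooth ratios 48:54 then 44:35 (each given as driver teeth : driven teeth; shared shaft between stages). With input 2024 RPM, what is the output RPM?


Stage 1: RPM_B = RPM_A × t_A/t_B = 2024 × 48/54 = 97152/54 ≈ 1799.11
B and C share a shaft → RPM_C = RPM_B
Stage 2: RPM_D = RPM_C × t_C/t_D = RPM_A × (t_A×t_C)/(t_B×t_D)
Overall ratio = (48×44)/(54×35) = 2112/1890
RPM_D = 2024 × 2112/1890 = 4274688/1890
≈ 2261.74 RPM

2261.74 RPM


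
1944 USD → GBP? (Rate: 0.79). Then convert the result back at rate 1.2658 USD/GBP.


Amount × rate = 1944 × 0.79 = 1535.76 GBP
Round-trip: 1535.76 × 1.2658 = 1943.97 USD
= 1535.76 GBP, then 1943.97 USD

1535.76 GBP, then 1943.97 USD


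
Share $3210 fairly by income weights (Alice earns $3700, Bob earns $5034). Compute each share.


Total income = 3700 + 5034 = $8734
Alice: $3210 × 3700/8734 = $1359.86
Bob: $3210 × 5034/8734 = $1850.14
= Alice: $1359.86, Bob: $1850.14

Alice: $1359.86, Bob: $1850.14


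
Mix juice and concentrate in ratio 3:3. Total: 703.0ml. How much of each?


Total parts = 3 + 3 = 6
juice: 703.0 × 3/6 = 351.5ml
concentrate: 703.0 × 3/6 = 351.5ml
= 351.5ml and 351.5ml

351.5ml and 351.5ml


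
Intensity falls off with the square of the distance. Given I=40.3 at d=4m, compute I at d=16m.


I₁d₁² = I₂d₂²
I₂ = I₁ × (d₁/d₂)²
= 40.3 × (4/16)²
= 40.3 × 16/256
= 644.8/256
≈ 2.5188

2.5188


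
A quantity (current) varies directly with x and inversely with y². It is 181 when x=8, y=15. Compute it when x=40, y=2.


z = k·x/y²
Solve for k using the known point: k = z·y²/x = 181×225/8 = 40725/8 = 5090.6250
Now evaluate at x=40, y=2:
z = k × 40 / 4 = (40725 × 40) / (8 × 4) = 1629000/32
= 50906.2500

50906.2500


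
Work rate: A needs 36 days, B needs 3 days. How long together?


Rate of A = 1/36 per day
Rate of B = 1/3 per day
Combined rate = 1/36 + 1/3 = 39/108 ≈ 0.3611 per day
Days = 1 / combined rate = 108/39
≈ 2.77 days

2.77 days


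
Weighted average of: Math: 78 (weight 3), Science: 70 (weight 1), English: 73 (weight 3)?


Numerator = 78×3 + 70×1 + 73×3
= 234 + 70 + 219
= 523
Total weight = 7
Weighted avg = 523/7
= 74.71

74.71


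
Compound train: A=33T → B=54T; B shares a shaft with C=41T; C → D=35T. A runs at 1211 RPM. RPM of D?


Stage 1: RPM_B = RPM_A × t_A/t_B = 1211 × 33/54 = 39963/54 ≈ 740.06
B and C share a shaft → RPM_C = RPM_B
Stage 2: RPM_D = RPM_C × t_C/t_D = RPM_A × (t_A×t_C)/(t_B×t_D)
Overall ratio = (33×41)/(54×35) = 1353/1890
RPM_D = 1211 × 1353/1890 = 1638483/1890
≈ 866.92 RPM

866.92 RPM


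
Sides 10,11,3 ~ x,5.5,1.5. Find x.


Scale factor = 5.5/11 = 0.5
Missing side = 10 × 0.5
= 5.0

5.0


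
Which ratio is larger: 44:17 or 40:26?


44/17 = 2.5882
40/26 = 1.5385
2.5882 > 1.5385, so 44:17 is greater
= 44:17

44:17


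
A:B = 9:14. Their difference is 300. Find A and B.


Let A = 9k, B = 14k.
14k - 9k = 300
5k = 300 → k = 300/5 = 60
A = 9×60 = 540, B = 14×60 = 840
= A = 540, B = 840

A = 540, B = 840


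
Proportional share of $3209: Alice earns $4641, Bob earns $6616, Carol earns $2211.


Total income = 4641 + 6616 + 2211 = $13468
Alice: $3209 × 4641/13468 = $1105.80
Bob: $3209 × 6616/13468 = $1576.38
Carol: $3209 × 2211/13468 = $526.81
= Alice: $1105.80, Bob: $1576.38, Carol: $526.81

Alice: $1105.80, Bob: $1576.38, Carol: $526.81


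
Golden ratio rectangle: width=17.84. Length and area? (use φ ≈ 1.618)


φ = (1 + √5) / 2 ≈ 1.618
Length = width × φ = 17.84 × 1.618 = 28.86512
≈ 28.87
Area = width × length = 17.84 × 28.86512 = 514.9537408 ≈ 514.95
= Length: 28.87, Area: 514.95

Length: 28.87, Area: 514.95


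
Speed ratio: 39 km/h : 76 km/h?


Ratio = 39:76
GCD = 1
Simplified = 39:76
Time ratio (same distance) = 76:39
Speed ratio = 39:76

39:76


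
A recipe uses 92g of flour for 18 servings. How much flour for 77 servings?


Direct proportion: y/x = constant
k = 92/18 ≈ 5.1111
y₂ = k × 77 = 92 × 77 / 18 = 7084/18
≈ 393.56

393.56


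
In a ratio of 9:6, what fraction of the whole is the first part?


Total parts = 9 + 6 = 15
First part: 9/15 = 3/5
= 3/5

3/5


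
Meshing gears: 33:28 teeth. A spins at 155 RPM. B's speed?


Gear ratio = 33:28 = 33:28
RPM_B = RPM_A × (teeth_A / teeth_B)
= 155 × (33/28)
= 182.7 RPM

182.7 RPM


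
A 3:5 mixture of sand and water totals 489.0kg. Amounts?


Total parts = 3 + 5 = 8
sand: 489.0 × 3/8 = 183.4kg
water: 489.0 × 5/8 = 305.6kg
= 183.4kg and 305.6kg

183.4kg and 305.6kg


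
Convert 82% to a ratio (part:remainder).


82% means 82 parts out of 100; remainder = 18
Part : remainder = 82:18
GCD = 2
= 41:9

41:9


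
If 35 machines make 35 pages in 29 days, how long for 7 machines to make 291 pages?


Days ∝ work / workers, so d₂ = d₁ × (m₁/m₂) × (w₂/w₁)
Workers factor (inverse): 35/7 = 5.0000
Work factor (direct): 291/35 ≈ 8.3143
d₂ = 29 × 35/7 × 291/35 = (29 × 35 × 291) / (7 × 35) = 295365/245
≈ 1205.57 days

1205.57 days


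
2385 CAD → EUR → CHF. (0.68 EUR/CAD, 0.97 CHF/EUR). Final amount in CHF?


Step 1: 2385 CAD × 0.68 = 1621.80 EUR
Step 2: 1621.80 EUR × 0.97 = 1573.15 CHF
Implied rate CAD→CHF = 0.68 × 0.97 = 0.6596
= 1573.15 CHF

1573.15 CHF


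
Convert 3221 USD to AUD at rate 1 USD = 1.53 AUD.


Amount × rate = 3221 × 1.53
= 4928.13 AUD

4928.13 AUD


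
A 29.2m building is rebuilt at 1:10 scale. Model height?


Model size = real / scale
= 29.2 / 10
= 2.9200 m

2.9200 m


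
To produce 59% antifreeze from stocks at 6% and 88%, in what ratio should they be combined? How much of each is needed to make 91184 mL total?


Let x parts of 6% mix with y parts of 88%.
6x + 88y = 59(x + y)
6x + 88y = 59x + 59y
x(6 - 59) = y(59 - 88)
x/y = (88 - 59)/(59 - 6) = 29/53
Simplify: 29:53
Total parts = 82; one part = 91184/82 = 1112.00 mL
6% solution: 29×1112.00 = 32248.00 mL
88% solution: 53×1112.00 = 58936.00 mL
= ratio 29:53; 32248.00 mL and 58936.00 mL

ratio 29:53; 32248.00 mL and 58936.00 mL


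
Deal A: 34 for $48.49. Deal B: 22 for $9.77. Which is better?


Deal A: $48.49/34 = $1.4262/unit
Deal B: $9.77/22 = $0.4441/unit
B is cheaper per unit
= Deal B

Deal B


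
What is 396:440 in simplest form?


GCD(396, 440) = 44
396/44 : 440/44
= 9:10

9:10


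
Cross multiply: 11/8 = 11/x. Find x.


Cross multiply: 11 × x = 8 × 11
11x = 88
x = 88 / 11
= 8.00

8.00


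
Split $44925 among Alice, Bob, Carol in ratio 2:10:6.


Total parts = 2 + 10 + 6 = 18
Alice: 44925 × 2/18 = 4991.67
Bob: 44925 × 10/18 = 24958.33
Carol: 44925 × 6/18 = 14975.00
= Alice: $4991.67, Bob: $24958.33, Carol: $14975.00

Alice: $4991.67, Bob: $24958.33, Carol: $14975.00


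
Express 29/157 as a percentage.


Percentage = (part / whole) × 100
= (29 / 157) × 100
≈ 18.47%

18.47%


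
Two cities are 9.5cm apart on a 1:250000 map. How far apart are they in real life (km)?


Real distance = map distance × scale
= 9.5cm × 250000
= 2375000 cm = 23750.0 m
= 23.750 km

23.750 km


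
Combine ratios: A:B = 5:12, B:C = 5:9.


Match B: multiply A:B by 5 → 25:60
Multiply B:C by 12 → 60:108
Combined: 25:60:108
GCD = 1
= 25:60:108

25:60:108


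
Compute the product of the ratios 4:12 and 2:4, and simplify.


Compound ratio = (4×2) : (12×4)
= 8:48
GCD = 8
= 1:6

1:6


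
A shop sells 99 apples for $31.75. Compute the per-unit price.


Unit rate = total / quantity
= 31.75 / 99
= $0.32 per unit

$0.32 per unit


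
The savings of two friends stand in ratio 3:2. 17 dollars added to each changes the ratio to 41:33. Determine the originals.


Let A = 3k, B = 2k.
(3k + 17) / (2k + 17) = 41/33
Cross-multiply: 33(3k + 17) = 41(2k + 17)
99k + 561 = 82k + 697
99k - 82k = 697 - 561
17k = 136
k = 136/17 = 8
A = 3×8 = 24, B = 2×8 = 16
= A = 24, B = 16

A = 24, B = 16


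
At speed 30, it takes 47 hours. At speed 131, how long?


Inverse proportion: x × y = constant
k = 30 × 47 = 1410
y₂ = k / 131 = 1410 / 131
= 10.76

10.76


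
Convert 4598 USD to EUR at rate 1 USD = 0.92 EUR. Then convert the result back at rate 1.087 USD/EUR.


Amount × rate = 4598 × 0.92 = 4230.16 EUR
Round-trip: 4230.16 × 1.087 = 4598.18 USD
= 4230.16 EUR, then 4598.18 USD

4230.16 EUR, then 4598.18 USD


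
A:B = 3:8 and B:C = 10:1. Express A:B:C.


Match B: multiply A:B by 10 → 30:80
Multiply B:C by 8 → 80:8
Combined: 30:80:8
GCD = 2
= 15:40:4

15:40:4


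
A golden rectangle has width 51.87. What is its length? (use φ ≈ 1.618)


φ = (1 + √5) / 2 ≈ 1.618
Length = width × φ = 51.87 × 1.618 = 83.92566
≈ 83.93

83.93


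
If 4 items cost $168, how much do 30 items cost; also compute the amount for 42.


Direct proportion: y/x = constant
k = 168/4 = 42.0000
y at x=30: k × 30 = 168 × 30 / 4 = 5040/4 = 1260.00
y at x=42: k × 42 = 168 × 42 / 4 = 7056/4 = 1764.00
= 1260.00 and 1764.00

1260.00 and 1764.00


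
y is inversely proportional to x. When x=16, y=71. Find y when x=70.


Inverse proportion: x × y = constant
k = 16 × 71 = 1136
y₂ = k / 70 = 1136 / 70
= 16.23

16.23


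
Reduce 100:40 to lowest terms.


GCD(100, 40) = 20
100/20 : 40/20
= 5:2

5:2


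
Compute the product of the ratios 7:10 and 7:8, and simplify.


Compound ratio = (7×7) : (10×8)
= 49:80
GCD = 1
= 49:80

49:80


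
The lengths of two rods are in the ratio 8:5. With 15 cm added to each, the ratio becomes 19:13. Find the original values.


Let A = 8k, B = 5k.
(8k + 15) / (5k + 15) = 19/13
Cross-multiply: 13(8k + 15) = 19(5k + 15)
104k + 195 = 95k + 285
104k - 95k = 285 - 195
9k = 90
k = 90/9 = 10
A = 8×10 = 80, B = 5×10 = 50
= A = 80, B = 50

A = 80, B = 50


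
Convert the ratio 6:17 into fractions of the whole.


Total parts = 6 + 17 = 23
First part: 6/23 = 6/23
Second part: 17/23 = 17/23
= 6/23 and 17/23

6/23 and 17/23


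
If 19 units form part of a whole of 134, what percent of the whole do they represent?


Percentage = (part / whole) × 100
= (19 / 134) × 100
≈ 14.18%

14.18%


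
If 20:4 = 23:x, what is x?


Cross multiply: 20 × x = 4 × 23
20x = 92
x = 92 / 20
= 4.60

4.60


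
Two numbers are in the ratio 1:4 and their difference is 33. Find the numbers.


Let A = 1k, B = 4k.
4k - 1k = 33
3k = 33 → k = 33/3 = 11
A = 1×11 = 11, B = 4×11 = 44
= A = 11, B = 44

A = 11, B = 44


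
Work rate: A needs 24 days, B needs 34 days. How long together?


Rate of A = 1/24 per day
Rate of B = 1/34 per day
Combined rate = 1/24 + 1/34 = 58/816 ≈ 0.0711 per day
Days = 1 / combined rate = 816/58
≈ 14.07 days

14.07 days


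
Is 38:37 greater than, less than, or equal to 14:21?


38/37 = 1.0270
14/21 = 0.6667
1.0270 > 0.6667, so 38:37 is greater
= greater than

greater than


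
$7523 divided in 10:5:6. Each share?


Total parts = 10 + 5 + 6 = 21
Part 1: 7523 × 10/21 = 3582.38
Part 2: 7523 × 5/21 = 1791.19
Part 3: 7523 × 6/21 = 2149.43
= Part 1: $3582.38, Part 2: $1791.19, Part 3: $2149.43

Part 1: $3582.38, Part 2: $1791.19, Part 3: $2149.43


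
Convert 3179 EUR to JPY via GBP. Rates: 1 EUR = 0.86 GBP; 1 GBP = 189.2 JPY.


Step 1: 3179 EUR × 0.86 = 2733.94 GBP
Step 2: 2733.94 GBP × 189.2 = 517261.45 JPY
Implied rate EUR→JPY = 0.86 × 189.2 = 162.7120
= 517261.45 JPY

517261.45 JPY


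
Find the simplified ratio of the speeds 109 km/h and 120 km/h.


Ratio = 109:120
GCD = 1
Simplified = 109:120
Time ratio (same distance) = 120:109
Speed ratio = 109:120

109:120


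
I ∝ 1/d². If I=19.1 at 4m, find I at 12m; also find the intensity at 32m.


I₁d₁² = I₂d₂²
I at 12m = 19.1 × (4/12)² = 19.1 × 16/144 = 305.6/144 ≈ 2.1222
I at 32m = 19.1 × (4/32)² = 19.1 × 16/1024 = 305.6/1024 ≈ 0.2984
= 2.1222 and 0.2984

2.1222 and 0.2984


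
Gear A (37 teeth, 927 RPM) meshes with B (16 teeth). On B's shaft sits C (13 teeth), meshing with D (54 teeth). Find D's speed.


Stage 1: RPM_B = RPM_A × t_A/t_B = 927 × 37/16 = 34299/16 ≈ 2143.69
B and C share a shaft → RPM_C = RPM_B
Stage 2: RPM_D = RPM_C × t_C/t_D = RPM_A × (t_A×t_C)/(t_B×t_D)
Overall ratio = (37×13)/(16×54) = 481/864
RPM_D = 927 × 481/864 = 445887/864
≈ 516.07 RPM

516.07 RPM


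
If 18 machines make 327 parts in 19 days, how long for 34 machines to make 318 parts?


Days ∝ work / workers, so d₂ = d₁ × (m₁/m₂) × (w₂/w₁)
Workers factor (inverse): 18/34 ≈ 0.5294
Work factor (direct): 318/327 ≈ 0.9725
d₂ = 19 × 18/34 × 318/327 = (19 × 18 × 318) / (34 × 327) = 108756/11118
≈ 9.78 days

9.78 days


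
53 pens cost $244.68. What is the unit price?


Unit rate = total / quantity
= 244.68 / 53
= $4.62 per unit

$4.62 per unit


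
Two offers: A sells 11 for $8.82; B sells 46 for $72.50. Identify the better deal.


Deal A: $8.82/11 = $0.8018/unit
Deal B: $72.50/46 = $1.5761/unit
A is cheaper per unit
= Deal A

Deal A


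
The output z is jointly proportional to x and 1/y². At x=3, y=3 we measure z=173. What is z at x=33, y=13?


z = k·x/y²
Solve for k using the known point: k = z·y²/x = 173×9/3 = 1557/3 = 519.0000
Now evaluate at x=33, y=13:
z = k × 33 / 169 = (1557 × 33) / (3 × 169) = 51381/507
≈ 101.3432

101.3432


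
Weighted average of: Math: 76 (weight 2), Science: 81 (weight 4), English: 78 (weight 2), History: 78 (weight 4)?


Numerator = 76×2 + 81×4 + 78×2 + 78×4
= 152 + 324 + 156 + 312
= 944
Total weight = 12
Weighted avg = 944/12
= 78.67

78.67


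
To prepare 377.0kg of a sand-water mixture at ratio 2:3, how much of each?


Total parts = 2 + 3 = 5
sand: 377.0 × 2/5 = 150.8kg
water: 377.0 × 3/5 = 226.2kg
= 150.8kg and 226.2kg

150.8kg and 226.2kg


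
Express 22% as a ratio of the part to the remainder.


22% means 22 parts out of 100; remainder = 78
Part : remainder = 22:78
GCD = 2
= 11:39

11:39


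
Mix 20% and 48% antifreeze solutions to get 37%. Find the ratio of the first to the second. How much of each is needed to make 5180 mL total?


Let x parts of 20% mix with y parts of 48%.
20x + 48y = 37(x + y)
20x + 48y = 37x + 37y
x(20 - 37) = y(37 - 48)
x/y = (48 - 37)/(37 - 20) = 11/17
Simplify: 11:17
Total parts = 28; one part = 5180/28 = 185.00 mL
20% solution: 11×185.00 = 2035.00 mL
48% solution: 17×185.00 = 3145.00 mL
= ratio 11:17; 2035.00 mL and 3145.00 mL

ratio 11:17; 2035.00 mL and 3145.00 mL


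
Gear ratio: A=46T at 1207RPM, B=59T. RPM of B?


Gear ratio = 46:59 = 46:59
RPM_B = RPM_A × (teeth_A / teeth_B)
= 1207 × (46/59)
= 941.1 RPM

941.1 RPM


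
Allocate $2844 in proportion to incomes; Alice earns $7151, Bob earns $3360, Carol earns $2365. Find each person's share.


Total income = 7151 + 3360 + 2365 = $12876
Alice: $2844 × 7151/12876 = $1579.48
Bob: $2844 × 3360/12876 = $742.14
Carol: $2844 × 2365/12876 = $522.37
= Alice: $1579.48, Bob: $742.14, Carol: $522.37

Alice: $1579.48, Bob: $742.14, Carol: $522.37


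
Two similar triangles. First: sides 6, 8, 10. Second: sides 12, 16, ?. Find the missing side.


Scale factor = 12/6 = 2
Missing side = 10 × 2
= 20.0

20.0


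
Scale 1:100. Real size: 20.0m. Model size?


Model size = real / scale
= 20.0 / 100
= 0.2000 m

0.2000 m


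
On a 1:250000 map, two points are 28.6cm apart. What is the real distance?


Real distance = map distance × scale
= 28.6cm × 250000
= 7150000 cm = 71500.0 m
= 71.500 km

71.500 km


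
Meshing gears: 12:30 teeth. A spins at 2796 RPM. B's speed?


Gear ratio = 12:30 = 2:5
RPM_B = RPM_A × (teeth_A / teeth_B)
= 2796 × (12/30)
= 1118.4 RPM

1118.4 RPM


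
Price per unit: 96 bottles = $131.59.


Unit rate = total / quantity
= 131.59 / 96
= $1.37 per unit

$1.37 per unit


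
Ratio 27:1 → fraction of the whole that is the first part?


Total parts = 27 + 1 = 28
First part: 27/28 = 27/28
= 27/28

27/28


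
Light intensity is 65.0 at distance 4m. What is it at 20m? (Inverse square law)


I₁d₁² = I₂d₂²
I₂ = I₁ × (d₁/d₂)²
= 65.0 × (4/20)²
= 65.0 × 16/400
= 1040/400
= 2.6000

2.6000


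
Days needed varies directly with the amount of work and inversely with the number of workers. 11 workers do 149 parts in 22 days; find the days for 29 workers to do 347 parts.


Days ∝ work / workers, so d₂ = d₁ × (m₁/m₂) × (w₂/w₁)
Workers factor (inverse): 11/29 ≈ 0.3793
Work factor (direct): 347/149 ≈ 2.3289
d₂ = 22 × 11/29 × 347/149 = (22 × 11 × 347) / (29 × 149) = 83974/4321
≈ 19.43 days

19.43 days


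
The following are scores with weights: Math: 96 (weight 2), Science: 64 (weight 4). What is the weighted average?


Numerator = 96×2 + 64×4
= 192 + 256
= 448
Total weight = 6
Weighted avg = 448/6
= 74.67

74.67


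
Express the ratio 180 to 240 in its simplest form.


GCD(180, 240) = 60
180/60 : 240/60
= 3:4

3:4


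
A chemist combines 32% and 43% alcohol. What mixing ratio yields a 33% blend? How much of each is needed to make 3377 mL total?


Let x parts of 32% mix with y parts of 43%.
32x + 43y = 33(x + y)
32x + 43y = 33x + 33y
x(32 - 33) = y(33 - 43)
x/y = (43 - 33)/(33 - 32) = 10/1
Simplify: 10:1
Total parts = 11; one part = 3377/11 = 307.00 mL
32% solution: 10×307.00 = 3070.00 mL
43% solution: 1×307.00 = 307.00 mL
= ratio 10:1; 3070.00 mL and 307.00 mL

ratio 10:1; 3070.00 mL and 307.00 mL


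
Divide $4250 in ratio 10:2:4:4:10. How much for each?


Total parts = 10 + 2 + 4 + 4 + 10 = 30
Part 1: 4250 × 10/30 = 1416.67
Part 2: 4250 × 2/30 = 283.33
Part 3: 4250 × 4/30 = 566.67
Part 4: 4250 × 4/30 = 566.67
Part 5: 4250 × 10/30 = 1416.67
= Part 1: $1416.67, Part 2: $283.33, Part 3: $566.67, Part 4: $566.67, Part 5: $1416.67

Part 1: $1416.67, Part 2: $283.33, Part 3: $566.67, Part 4: $566.67, Part 5: $1416.67


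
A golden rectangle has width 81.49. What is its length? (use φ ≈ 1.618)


φ = (1 + √5) / 2 ≈ 1.618
Length = width × φ = 81.49 × 1.618 = 131.85082
≈ 131.85

131.85


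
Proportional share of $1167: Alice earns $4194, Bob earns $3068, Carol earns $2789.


Total income = 4194 + 3068 + 2789 = $10051
Alice: $1167 × 4194/10051 = $486.96
Bob: $1167 × 3068/10051 = $356.22
Carol: $1167 × 2789/10051 = $323.82
= Alice: $486.96, Bob: $356.22, Carol: $323.82

Alice: $486.96, Bob: $356.22, Carol: $323.82


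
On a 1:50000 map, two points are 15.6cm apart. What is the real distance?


Real distance = map distance × scale
= 15.6cm × 50000
= 780000 cm = 7800.0 m
= 7.800 km

7.800 km


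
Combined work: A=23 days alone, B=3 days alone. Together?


Rate of A = 1/23 per day
Rate of B = 1/3 per day
Combined rate = 1/23 + 1/3 = 26/69 ≈ 0.3768 per day
Days = 1 / combined rate = 69/26
≈ 2.65 days

2.65 days


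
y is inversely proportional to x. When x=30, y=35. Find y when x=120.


Inverse proportion: x × y = constant
k = 30 × 35 = 1050
y₂ = k / 120 = 1050 / 120
= 8.75

8.75


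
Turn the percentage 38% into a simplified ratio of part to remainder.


38% means 38 parts out of 100; remainder = 62
Part : remainder = 38:62
GCD = 2
= 19:31

19:31


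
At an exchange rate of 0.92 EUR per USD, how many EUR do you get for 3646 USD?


Amount × rate = 3646 × 0.92
= 3354.32 EUR

3354.32 EUR


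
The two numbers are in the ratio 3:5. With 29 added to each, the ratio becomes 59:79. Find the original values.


Let A = 3k, B = 5k.
(3k + 29) / (5k + 29) = 59/79
Cross-multiply: 79(3k + 29) = 59(5k + 29)
237k + 2291 = 295k + 1711
237k - 295k = 1711 - 2291
-58k = -580
k = -580/-58 = 10
A = 3×10 = 30, B = 5×10 = 50
= A = 30, B = 50

A = 30, B = 50


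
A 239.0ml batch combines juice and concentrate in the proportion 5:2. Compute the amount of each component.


Total parts = 5 + 2 = 7
juice: 239.0 × 5/7 = 170.7ml
concentrate: 239.0 × 2/7 = 68.3ml
= 170.7ml and 68.3ml

170.7ml and 68.3ml
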